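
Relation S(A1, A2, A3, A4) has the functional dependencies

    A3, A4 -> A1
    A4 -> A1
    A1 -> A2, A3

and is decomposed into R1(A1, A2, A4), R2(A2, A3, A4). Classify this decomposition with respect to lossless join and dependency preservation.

lossless but not dependency-preserving

Lossless test: (A2, A4)⁺ = {A1, A2, A3, A4}, which contains all of one fragment — lossless.
Dependency preservation: the restricted closure of {A1} across the fragments never reaches {A2, A3}, so A1 → A2, A3 cannot be enforced without a join — not preserved.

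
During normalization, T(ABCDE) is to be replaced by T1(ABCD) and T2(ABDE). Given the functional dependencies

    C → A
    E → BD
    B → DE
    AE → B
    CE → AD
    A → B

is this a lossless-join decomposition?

Common attributes: T1 ∩ T2 = {ABD}.
Closure of {ABD}: B → DE applies, adding E. So (ABD)⁺ = {ABDE}.
This closure contains every attribute of T2, so T1 ∩ T2 → T2. The join is lossless.

Yes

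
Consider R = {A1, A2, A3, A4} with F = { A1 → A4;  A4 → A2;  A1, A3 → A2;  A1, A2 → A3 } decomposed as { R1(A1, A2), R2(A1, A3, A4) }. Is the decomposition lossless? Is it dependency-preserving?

lossless but not dependency-preserving

Lossless test: (A1)⁺ = {A1, A2, A3, A4}, which contains all of one fragment — lossless.
Dependency preservation: the restricted closure of {A4} across the fragments never reaches {A2}, so A4 → A2 cannot be enforced without a join — not preserved.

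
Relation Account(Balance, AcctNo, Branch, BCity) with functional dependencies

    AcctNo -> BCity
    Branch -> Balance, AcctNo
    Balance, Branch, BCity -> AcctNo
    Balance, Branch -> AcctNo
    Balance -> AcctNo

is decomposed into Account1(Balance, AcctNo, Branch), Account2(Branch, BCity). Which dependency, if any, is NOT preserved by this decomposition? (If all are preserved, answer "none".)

Check AcctNo → BCity: no single fragment contains all of {AcctNo, BCity}, and the restricted closure of {AcctNo} across the fragments never reaches {BCity}.
Branch → Balance, AcctNo is preserved.
Balance, Branch, BCity → AcctNo is preserved.
Balance, Branch → AcctNo is preserved.
Balance → AcctNo is preserved.

AcctNo -> BCity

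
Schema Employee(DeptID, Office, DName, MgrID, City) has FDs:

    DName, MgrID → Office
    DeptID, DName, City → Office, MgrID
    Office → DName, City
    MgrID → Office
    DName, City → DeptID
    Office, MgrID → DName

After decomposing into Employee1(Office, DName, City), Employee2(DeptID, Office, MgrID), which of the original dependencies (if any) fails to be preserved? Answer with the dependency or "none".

none

DName, MgrID → Office: restricted closure across fragments reaches Office.
DeptID, DName, City → Office, MgrID: restricted closure across fragments reaches Office, MgrID.
Office → DName, City lies within Employee1.
MgrID → Office lies within Employee2.
DName, City → DeptID: restricted closure across fragments reaches DeptID.
Office, MgrID → DName: restricted closure across fragments reaches DName.
Every dependency is enforceable on the fragments, so the decomposition is dependency-preserving.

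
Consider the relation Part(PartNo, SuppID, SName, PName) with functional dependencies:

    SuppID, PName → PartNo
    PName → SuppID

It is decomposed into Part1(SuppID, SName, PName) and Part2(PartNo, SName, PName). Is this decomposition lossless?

Common attributes: Part1 ∩ Part2 = {SName, PName}.
Closure of {SName, PName}: PName → SuppID applies, adding SuppID; SuppID, PName → PartNo applies, adding PartNo. So (SName, PName)⁺ = {PartNo, SuppID, SName, PName}.
This closure contains every attribute of Part1, so Part1 ∩ Part2 → Part1. The join is lossless.

Yes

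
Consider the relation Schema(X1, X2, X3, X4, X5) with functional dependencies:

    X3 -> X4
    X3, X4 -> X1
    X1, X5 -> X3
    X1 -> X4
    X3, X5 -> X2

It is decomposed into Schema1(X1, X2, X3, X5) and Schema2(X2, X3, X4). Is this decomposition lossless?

Yes

Common attributes: Schema1 ∩ Schema2 = {X2, X3}.
Closure of {X2, X3}: X3 → X4 applies, adding X4; X3, X4 → X1 applies, adding X1. So (X2, X3)⁺ = {X1, X2, X3, X4}.
This closure contains every attribute of Schema2, so Schema1 ∩ Schema2 → Schema2. The join is lossless.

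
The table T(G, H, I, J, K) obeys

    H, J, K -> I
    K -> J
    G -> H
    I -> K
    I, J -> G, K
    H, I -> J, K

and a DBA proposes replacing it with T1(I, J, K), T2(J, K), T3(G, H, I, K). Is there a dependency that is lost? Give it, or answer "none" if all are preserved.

none

H, J, K → I: restricted closure across fragments reaches I.
K → J lies within T1.
G → H lies within T3.
I → K lies within T1.
I, J → G, K: restricted closure across fragments reaches G, K.
H, I → J, K: restricted closure across fragments reaches J, K.
Every dependency is enforceable on the fragments, so the decomposition is dependency-preserving.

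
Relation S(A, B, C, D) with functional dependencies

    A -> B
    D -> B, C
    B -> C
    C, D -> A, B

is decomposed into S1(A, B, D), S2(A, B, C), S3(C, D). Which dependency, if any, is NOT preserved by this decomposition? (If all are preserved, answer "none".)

none

A → B lies within S1.
D → B, C: restricted closure across fragments reaches B, C.
B → C lies within S2.
C, D → A, B: restricted closure across fragments reaches A, B.
Every dependency is enforceable on the fragments, so the decomposition is dependency-preserving.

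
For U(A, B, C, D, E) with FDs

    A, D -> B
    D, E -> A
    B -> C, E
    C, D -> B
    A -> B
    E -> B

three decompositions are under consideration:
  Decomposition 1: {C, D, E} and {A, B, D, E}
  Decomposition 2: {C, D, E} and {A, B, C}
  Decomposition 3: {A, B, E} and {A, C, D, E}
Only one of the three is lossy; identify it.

Decomposition 2

Decomposition 1: common = {D, E}, closure = {A, B, C, D, E} → lossless.
Decomposition 2: common = {C}, closure = {C} → lossy.
Decomposition 3: common = {A, E}, closure = {A, B, C, E} → lossless.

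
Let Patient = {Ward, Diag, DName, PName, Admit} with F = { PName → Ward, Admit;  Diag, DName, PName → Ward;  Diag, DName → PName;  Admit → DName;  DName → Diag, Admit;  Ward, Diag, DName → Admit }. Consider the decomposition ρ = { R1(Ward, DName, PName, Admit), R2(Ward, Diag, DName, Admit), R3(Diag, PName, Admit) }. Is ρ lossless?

Yes

Chase test. Columns are Ward, Diag, DName, PName, Admit; row i has aⱼ where attribute j ∈ Ri, else bᵢⱼ.
Initial tableau (one row per fragment):
  row 1: a1 b12 a3 a4 a5
  row 2: a1 a2 a3 b24 a5
  row 3: b31 a2 b33 a4 a5
Rows 1 and 3 agree on PName; apply PName→Ward, Admit and equate their Ward, Admit entries.
Rows 1 and 3 agree on Admit; apply Admit→DName and equate their DName entries.
Rows 1 and 2 agree on DName; apply DName→Diag, Admit and equate their Diag, Admit entries.
Rows 1 and 2 agree on Diag, DName; apply Diag, DName→PName and equate their PName entries.
Row 1 is now all distinguished symbols — the join is lossless.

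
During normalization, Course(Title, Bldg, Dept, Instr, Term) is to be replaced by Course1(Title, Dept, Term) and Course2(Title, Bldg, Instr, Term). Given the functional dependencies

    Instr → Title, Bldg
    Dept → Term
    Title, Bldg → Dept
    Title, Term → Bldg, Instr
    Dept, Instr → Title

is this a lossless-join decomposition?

Yes

Common attributes: Course1 ∩ Course2 = {Title, Term}.
Closure of {Title, Term}: Title, Term → Bldg, Instr applies, adding Bldg, Instr; Title, Bldg → Dept applies, adding Dept. So (Title, Term)⁺ = {Title, Bldg, Dept, Instr, Term}.
This closure contains every attribute of Course1, so Course1 ∩ Course2 → Course1. The join is lossless.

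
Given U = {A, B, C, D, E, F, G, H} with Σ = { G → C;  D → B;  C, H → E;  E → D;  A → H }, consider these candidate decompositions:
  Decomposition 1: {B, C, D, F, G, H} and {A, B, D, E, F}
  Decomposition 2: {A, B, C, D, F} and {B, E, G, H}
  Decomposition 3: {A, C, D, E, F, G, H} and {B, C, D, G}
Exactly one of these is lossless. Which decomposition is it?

Decomposition 3

Decomposition 1: common = {B, D, F}, closure = {B, D, F} → lossy.
Decomposition 2: common = {B}, closure = {B} → lossy.
Decomposition 3: common = {C, D, G}, closure = {B, C, D, G} → lossless.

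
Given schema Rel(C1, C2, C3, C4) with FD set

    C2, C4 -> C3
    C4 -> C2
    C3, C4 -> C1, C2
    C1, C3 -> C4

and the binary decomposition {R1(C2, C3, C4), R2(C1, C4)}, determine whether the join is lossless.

Yes

Common attributes: R1 ∩ R2 = {C4}.
Closure of {C4}: C4 → C2 applies, adding C2; C2, C4 → C3 applies, adding C3; C3, C4 → C1, C2 applies, adding C1. So (C4)⁺ = {C1, C2, C3, C4}.
This closure contains every attribute of R1, so R1 ∩ R2 → R1. The join is lossless.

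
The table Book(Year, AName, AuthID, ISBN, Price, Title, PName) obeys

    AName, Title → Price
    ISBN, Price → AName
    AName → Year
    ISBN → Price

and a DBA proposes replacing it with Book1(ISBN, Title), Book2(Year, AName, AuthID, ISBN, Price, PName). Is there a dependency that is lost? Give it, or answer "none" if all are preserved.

AName, Title → Price

Check AName, Title → Price: no single fragment contains all of {AName, Price, Title}, and the restricted closure of {AName, Title} across the fragments never reaches {Price}.
ISBN, Price → AName is preserved.
AName → Year is preserved.
ISBN → Price is preserved.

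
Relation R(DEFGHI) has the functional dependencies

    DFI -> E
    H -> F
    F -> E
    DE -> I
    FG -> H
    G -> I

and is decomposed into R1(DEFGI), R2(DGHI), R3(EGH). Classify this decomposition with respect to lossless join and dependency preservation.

lossy and not dependency-preserving

Lossless test (chase): Rows 2 and 3 agree on H; apply H→F and equate their F entries. Rows 2 and 3 agree on F; apply F→E and equate their E entries. Rows 1 and 3 agree on G; apply G→I and equate their I entries. No row becomes fully distinguished — the join is lossy.
Dependency preservation: the restricted closure of {H} across the fragments never reaches {F}, so H → F cannot be enforced without a join — not preserved.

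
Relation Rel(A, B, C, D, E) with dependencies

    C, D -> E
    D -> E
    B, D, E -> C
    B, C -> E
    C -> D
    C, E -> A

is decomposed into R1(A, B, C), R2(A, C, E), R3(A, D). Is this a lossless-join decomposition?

Chase test. Columns are A, B, C, D, E; row i has aⱼ where attribute j ∈ Ri, else bᵢⱼ.
Initial tableau (one row per fragment):
  row 1: a1 a2 a3 b14 b15
  row 2: a1 b22 a3 b24 a5
  row 3: a1 b32 b33 a4 b35
Rows 1 and 2 agree on C; apply C→D and equate their D entries.
Rows 1 and 2 agree on C, D; apply C, D→E and equate their E entries.
No row becomes fully distinguished — the join is lossy.

No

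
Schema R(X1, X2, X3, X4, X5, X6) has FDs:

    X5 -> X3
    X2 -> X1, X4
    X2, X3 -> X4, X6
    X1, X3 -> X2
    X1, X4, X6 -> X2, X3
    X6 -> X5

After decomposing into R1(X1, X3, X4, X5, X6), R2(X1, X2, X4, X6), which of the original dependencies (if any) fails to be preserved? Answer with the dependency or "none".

X5 → X3 lies within R1.
X2 → X1, X4 lies within R2.
X2, X3 → X4, X6: restricted closure across fragments reaches X4, X6.
X1, X3 → X2: restricted closure across fragments reaches X2.
X1, X4, X6 → X2, X3: restricted closure across fragments reaches X2, X3.
X6 → X5 lies within R1.
Every dependency is enforceable on the fragments, so the decomposition is dependency-preserving.

none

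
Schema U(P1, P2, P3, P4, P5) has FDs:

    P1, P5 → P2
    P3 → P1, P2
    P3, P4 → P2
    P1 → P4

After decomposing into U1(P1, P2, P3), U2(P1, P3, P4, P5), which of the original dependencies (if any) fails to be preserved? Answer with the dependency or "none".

P1, P5 → P2

Check P1, P5 → P2: no single fragment contains all of {P1, P2, P5}, and the restricted closure of {P1, P5} across the fragments never reaches {P2}.
P3 → P1, P2 is preserved.
P3, P4 → P2 is preserved.
P1 → P4 is preserved.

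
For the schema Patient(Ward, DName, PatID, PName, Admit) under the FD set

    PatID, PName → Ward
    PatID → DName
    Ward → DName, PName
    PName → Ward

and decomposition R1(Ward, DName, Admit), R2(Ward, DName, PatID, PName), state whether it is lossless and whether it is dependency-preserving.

Lossless test: (Ward, DName)⁺ = {Ward, DName, PName}, which is a superkey of neither fragment — lossy.
Dependency preservation: every FD's attributes lie within a single fragment, so each can be enforced locally — preserved.

lossy but dependency-preserving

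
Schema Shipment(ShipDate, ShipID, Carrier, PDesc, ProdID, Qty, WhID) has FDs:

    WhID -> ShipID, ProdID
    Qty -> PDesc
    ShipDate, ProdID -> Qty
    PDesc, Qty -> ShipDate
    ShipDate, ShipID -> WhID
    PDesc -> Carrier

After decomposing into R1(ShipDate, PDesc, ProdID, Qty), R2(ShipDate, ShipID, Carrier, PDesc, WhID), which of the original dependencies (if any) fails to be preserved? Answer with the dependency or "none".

WhID -> ShipID, ProdID

Check WhID → ShipID, ProdID: no single fragment contains all of {ShipID, ProdID, WhID}, and the restricted closure of {WhID} across the fragments never reaches {ShipID, ProdID}.
Qty → PDesc is preserved.
ShipDate, ProdID → Qty is preserved.
PDesc, Qty → ShipDate is preserved.
ShipDate, ShipID → WhID is preserved.
PDesc → Carrier is preserved.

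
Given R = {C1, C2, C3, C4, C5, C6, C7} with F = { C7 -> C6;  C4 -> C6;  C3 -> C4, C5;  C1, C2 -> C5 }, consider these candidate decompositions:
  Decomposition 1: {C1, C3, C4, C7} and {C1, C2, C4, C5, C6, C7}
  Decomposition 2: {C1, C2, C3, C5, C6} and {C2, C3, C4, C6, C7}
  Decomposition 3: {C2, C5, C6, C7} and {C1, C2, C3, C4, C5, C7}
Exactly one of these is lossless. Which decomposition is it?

Decomposition 1: common = {C1, C4, C7}, closure = {C1, C4, C6, C7} → lossy.
Decomposition 2: common = {C2, C3, C6}, closure = {C2, C3, C4, C5, C6} → lossy.
Decomposition 3: common = {C2, C5, C7}, closure = {C2, C5, C6, C7} → lossless.

Decomposition 3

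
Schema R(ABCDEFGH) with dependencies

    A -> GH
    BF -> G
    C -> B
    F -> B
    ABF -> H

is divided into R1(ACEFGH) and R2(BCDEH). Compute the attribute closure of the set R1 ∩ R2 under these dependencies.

BCEH

R1 ∩ R2 = {CEH}.
C → B applies, adding B
Closure: {BCEH}.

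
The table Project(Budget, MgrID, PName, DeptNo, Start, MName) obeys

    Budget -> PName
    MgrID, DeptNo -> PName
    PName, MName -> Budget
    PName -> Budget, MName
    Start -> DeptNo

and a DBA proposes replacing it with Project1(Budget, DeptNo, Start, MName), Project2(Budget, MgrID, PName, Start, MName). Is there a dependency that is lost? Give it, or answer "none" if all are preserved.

Check MgrID, DeptNo → PName: no single fragment contains all of {MgrID, PName, DeptNo}, and the restricted closure of {MgrID, DeptNo} across the fragments never reaches {PName}.
Budget → PName is preserved.
PName, MName → Budget is preserved.
PName → Budget, MName is preserved.
Start → DeptNo is preserved.

MgrID, DeptNo -> PName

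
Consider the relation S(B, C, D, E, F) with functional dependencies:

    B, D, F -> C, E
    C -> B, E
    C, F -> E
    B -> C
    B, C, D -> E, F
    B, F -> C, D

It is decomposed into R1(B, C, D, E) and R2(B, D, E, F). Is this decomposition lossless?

Common attributes: R1 ∩ R2 = {B, D, E}.
Closure of {B, D, E}: B → C applies, adding C; B, C, D → E, F applies, adding F. So (B, D, E)⁺ = {B, C, D, E, F}.
This closure contains every attribute of R1, so R1 ∩ R2 → R1. The join is lossless.

Yes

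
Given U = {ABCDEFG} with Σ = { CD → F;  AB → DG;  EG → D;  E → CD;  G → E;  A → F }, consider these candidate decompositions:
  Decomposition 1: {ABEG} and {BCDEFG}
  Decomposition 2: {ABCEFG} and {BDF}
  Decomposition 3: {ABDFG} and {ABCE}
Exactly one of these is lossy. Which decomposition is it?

Decomposition 2

Decomposition 1: common = {BEG}, closure = {BCDEFG} → lossless.
Decomposition 2: common = {BF}, closure = {BF} → lossy.
Decomposition 3: common = {AB}, closure = {ABCDEFG} → lossless.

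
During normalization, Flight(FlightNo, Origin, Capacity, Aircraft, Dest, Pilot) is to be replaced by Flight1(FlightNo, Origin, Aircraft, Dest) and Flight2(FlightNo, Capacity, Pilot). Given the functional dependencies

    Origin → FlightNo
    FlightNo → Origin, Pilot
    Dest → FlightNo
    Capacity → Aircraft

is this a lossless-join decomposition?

No

Common attributes: Flight1 ∩ Flight2 = {FlightNo}.
Closure of {FlightNo}: FlightNo → Origin, Pilot applies, adding Origin, Pilot. So (FlightNo)⁺ = {FlightNo, Origin, Pilot}.
The closure contains neither all of Flight1 = {FlightNo, Origin, Aircraft, Dest} nor all of Flight2 = {FlightNo, Capacity, Pilot}, so the common attributes are not a superkey of either fragment. The join is lossy.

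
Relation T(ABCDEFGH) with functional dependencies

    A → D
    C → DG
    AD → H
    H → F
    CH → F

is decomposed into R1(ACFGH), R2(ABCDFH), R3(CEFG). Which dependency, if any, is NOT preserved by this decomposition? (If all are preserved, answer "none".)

none

A → D lies within R2.
C → DG: restricted closure across fragments reaches DG.
AD → H lies within R2.
H → F lies within R1.
CH → F lies within R1.
Every dependency is enforceable on the fragments, so the decomposition is dependency-preserving.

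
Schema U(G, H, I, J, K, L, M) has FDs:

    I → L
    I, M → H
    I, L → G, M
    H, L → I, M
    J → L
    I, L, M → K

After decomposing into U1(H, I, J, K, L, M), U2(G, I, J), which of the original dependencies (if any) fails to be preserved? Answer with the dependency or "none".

none

I → L lies within U1.
I, M → H lies within U1.
I, L → G, M: restricted closure across fragments reaches G, M.
H, L → I, M lies within U1.
J → L lies within U1.
I, L, M → K lies within U1.
Every dependency is enforceable on the fragments, so the decomposition is dependency-preserving.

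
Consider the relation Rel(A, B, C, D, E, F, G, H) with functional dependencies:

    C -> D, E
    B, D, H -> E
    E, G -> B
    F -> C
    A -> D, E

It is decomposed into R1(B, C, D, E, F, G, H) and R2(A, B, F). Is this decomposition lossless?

Common attributes: R1 ∩ R2 = {B, F}.
Closure of {B, F}: F → C applies, adding C; C → D, E applies, adding D, E. So (B, F)⁺ = {B, C, D, E, F}.
The closure contains neither all of R1 = {B, C, D, E, F, G, H} nor all of R2 = {A, B, F}, so the common attributes are not a superkey of either fragment. The join is lossy.

No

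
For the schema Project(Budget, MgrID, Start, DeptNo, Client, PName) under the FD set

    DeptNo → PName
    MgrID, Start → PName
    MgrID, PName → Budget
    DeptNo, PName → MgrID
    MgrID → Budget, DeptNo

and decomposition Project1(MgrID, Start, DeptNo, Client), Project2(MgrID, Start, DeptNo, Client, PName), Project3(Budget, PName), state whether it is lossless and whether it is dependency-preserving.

lossy and not dependency-preserving

Lossless test (chase): Rows 1 and 2 agree on DeptNo; apply DeptNo→PName and equate their PName entries. Rows 1 and 2 agree on MgrID, PName; apply MgrID, PName→Budget and equate their Budget entries. No row becomes fully distinguished — the join is lossy.
Dependency preservation: the restricted closure of {MgrID, PName} across the fragments never reaches {Budget}, so MgrID, PName → Budget cannot be enforced without a join — not preserved.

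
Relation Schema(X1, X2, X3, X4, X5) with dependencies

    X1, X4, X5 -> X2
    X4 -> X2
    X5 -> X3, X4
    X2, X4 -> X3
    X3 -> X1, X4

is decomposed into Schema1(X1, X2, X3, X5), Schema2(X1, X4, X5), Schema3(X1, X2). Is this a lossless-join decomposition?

Chase test. Columns are X1, X2, X3, X4, X5; row i has aⱼ where attribute j ∈ Schemai, else bᵢⱼ.
Initial tableau (one row per fragment):
  row 1: a1 a2 a3 b14 a5
  row 2: a1 b22 b23 a4 a5
  row 3: a1 a2 b33 b34 b35
Rows 1 and 2 agree on X5; apply X5→X3, X4 and equate their X3, X4 entries.
Rows 1 and 2 agree on X1, X4, X5; apply X1, X4, X5→X2 and equate their X2 entries.
Row 1 is now all distinguished symbols — the join is lossless.

Yes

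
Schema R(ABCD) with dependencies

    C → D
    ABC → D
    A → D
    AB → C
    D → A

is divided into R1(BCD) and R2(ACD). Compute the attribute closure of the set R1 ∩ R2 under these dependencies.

R1 ∩ R2 = {CD}.
D → A applies, adding A
Closure: {ACD}.

ACD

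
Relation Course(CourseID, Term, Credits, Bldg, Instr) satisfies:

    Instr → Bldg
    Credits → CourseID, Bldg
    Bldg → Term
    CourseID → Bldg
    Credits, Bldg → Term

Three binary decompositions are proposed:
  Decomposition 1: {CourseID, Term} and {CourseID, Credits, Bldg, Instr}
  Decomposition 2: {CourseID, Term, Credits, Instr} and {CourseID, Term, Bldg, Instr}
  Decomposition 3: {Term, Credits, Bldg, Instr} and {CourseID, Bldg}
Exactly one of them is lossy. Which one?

Decomposition 3

Decomposition 1: common = {CourseID}, closure = {CourseID, Term, Bldg} → lossless.
Decomposition 2: common = {CourseID, Term, Instr}, closure = {CourseID, Term, Bldg, Instr} → lossless.
Decomposition 3: common = {Bldg}, closure = {Term, Bldg} → lossy.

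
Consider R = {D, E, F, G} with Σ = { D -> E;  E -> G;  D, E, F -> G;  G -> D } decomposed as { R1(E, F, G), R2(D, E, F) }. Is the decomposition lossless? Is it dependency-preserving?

lossless and dependency-preserving

Lossless test: (E, F)⁺ = {D, E, F, G}, which contains all of one fragment — lossless.
Dependency preservation: D, E, F → G; G → D are not contained in any single fragment, but the restricted closure of each left-hand side across the fragments still reaches the right-hand side; the remaining FDs each lie inside some fragment. All dependencies are preserved.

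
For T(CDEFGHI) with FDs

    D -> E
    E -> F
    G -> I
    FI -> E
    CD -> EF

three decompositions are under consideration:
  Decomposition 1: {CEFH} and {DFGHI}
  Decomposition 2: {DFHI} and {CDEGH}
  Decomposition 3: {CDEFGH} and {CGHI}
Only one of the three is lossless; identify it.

Decomposition 3

Decomposition 1: common = {FH}, closure = {FH} → lossy.
Decomposition 2: common = {DH}, closure = {DEFH} → lossy.
Decomposition 3: common = {CGH}, closure = {CGHI} → lossless.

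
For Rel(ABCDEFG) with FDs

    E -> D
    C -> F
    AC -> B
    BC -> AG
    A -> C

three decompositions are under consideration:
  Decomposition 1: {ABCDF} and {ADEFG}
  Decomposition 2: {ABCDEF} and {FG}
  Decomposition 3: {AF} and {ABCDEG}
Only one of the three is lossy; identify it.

Decomposition 1: common = {ADF}, closure = {ABCDFG} → lossless.
Decomposition 2: common = {F}, closure = {F} → lossy.
Decomposition 3: common = {A}, closure = {ABCFG} → lossless.

Decomposition 2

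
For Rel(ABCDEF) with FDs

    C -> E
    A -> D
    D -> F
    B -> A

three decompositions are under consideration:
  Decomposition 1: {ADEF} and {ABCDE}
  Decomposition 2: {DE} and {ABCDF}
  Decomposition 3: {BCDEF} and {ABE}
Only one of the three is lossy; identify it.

Decomposition 2

Decomposition 1: common = {ADE}, closure = {ADEF} → lossless.
Decomposition 2: common = {D}, closure = {DF} → lossy.
Decomposition 3: common = {BE}, closure = {ABDEF} → lossless.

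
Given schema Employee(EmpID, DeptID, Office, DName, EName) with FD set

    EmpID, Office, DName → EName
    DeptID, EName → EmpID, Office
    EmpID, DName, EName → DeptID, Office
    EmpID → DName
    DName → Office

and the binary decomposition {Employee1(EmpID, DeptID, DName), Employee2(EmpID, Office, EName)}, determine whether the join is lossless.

Common attributes: Employee1 ∩ Employee2 = {EmpID}.
Closure of {EmpID}: EmpID → DName applies, adding DName; DName → Office applies, adding Office; EmpID, Office, DName → EName applies, adding EName; EmpID, DName, EName → DeptID, Office applies, adding DeptID. So (EmpID)⁺ = {EmpID, DeptID, Office, DName, EName}.
This closure contains every attribute of Employee1, so Employee1 ∩ Employee2 → Employee1. The join is lossless.

Yes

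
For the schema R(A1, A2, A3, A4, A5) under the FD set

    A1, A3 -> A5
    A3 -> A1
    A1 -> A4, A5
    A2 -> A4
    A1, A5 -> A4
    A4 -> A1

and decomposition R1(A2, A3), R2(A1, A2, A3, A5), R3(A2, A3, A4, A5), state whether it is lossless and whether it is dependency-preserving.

Lossless test (chase): Rows 1 and 2 agree on A3; apply A3→A1 and equate their A1 entries. Rows 1 and 3 agree on A3; apply A3→A1 and equate their A1 entries. Rows 1 and 2 agree on A1; apply A1→A4, A5 and equate their A4, A5 entries. Rows 1 and 3 agree on A1; apply A1→A4, A5 and equate their A4, A5 entries. Row 1 is now all distinguished symbols — the join is lossless.
Dependency preservation: the restricted closure of {A1} across the fragments never reaches {A4, A5}, so A1 → A4, A5 cannot be enforced without a join — not preserved.

lossless but not dependency-preserving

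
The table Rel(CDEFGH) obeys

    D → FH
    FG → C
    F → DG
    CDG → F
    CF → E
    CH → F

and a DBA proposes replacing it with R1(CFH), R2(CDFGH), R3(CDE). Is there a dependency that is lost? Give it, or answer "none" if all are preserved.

D → FH lies within R2.
FG → C lies within R2.
F → DG lies within R2.
CDG → F lies within R2.
CF → E: restricted closure across fragments reaches E.
CH → F lies within R1.
Every dependency is enforceable on the fragments, so the decomposition is dependency-preserving.

none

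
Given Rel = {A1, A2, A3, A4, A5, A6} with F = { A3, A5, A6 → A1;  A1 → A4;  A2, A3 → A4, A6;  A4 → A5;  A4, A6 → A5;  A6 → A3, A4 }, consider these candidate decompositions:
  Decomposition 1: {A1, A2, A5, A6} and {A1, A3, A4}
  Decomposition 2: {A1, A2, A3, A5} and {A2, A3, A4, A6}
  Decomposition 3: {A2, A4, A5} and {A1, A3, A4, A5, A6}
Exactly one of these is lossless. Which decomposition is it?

Decomposition 2

Decomposition 1: common = {A1}, closure = {A1, A4, A5} → lossy.
Decomposition 2: common = {A2, A3}, closure = {A1, A2, A3, A4, A5, A6} → lossless.
Decomposition 3: common = {A4, A5}, closure = {A4, A5} → lossy.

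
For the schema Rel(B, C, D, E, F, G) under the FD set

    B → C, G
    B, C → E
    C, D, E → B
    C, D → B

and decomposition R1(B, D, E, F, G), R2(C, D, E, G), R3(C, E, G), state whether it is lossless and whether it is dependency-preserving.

lossy and not dependency-preserving

Lossless test (chase): applying each FD to every pair of rows produces no changes in the tableau, so no row becomes fully distinguished — the join is lossy.
Dependency preservation: the restricted closure of {B} across the fragments never reaches {C, G}, so B → C, G cannot be enforced without a join — not preserved.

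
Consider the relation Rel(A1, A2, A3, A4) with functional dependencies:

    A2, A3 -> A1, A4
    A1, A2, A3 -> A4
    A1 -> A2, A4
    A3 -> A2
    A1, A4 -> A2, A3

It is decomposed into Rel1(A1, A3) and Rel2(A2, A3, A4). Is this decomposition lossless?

Common attributes: Rel1 ∩ Rel2 = {A3}.
Closure of {A3}: A3 → A2 applies, adding A2; A2, A3 → A1, A4 applies, adding A1, A4. So (A3)⁺ = {A1, A2, A3, A4}.
This closure contains every attribute of Rel1, so Rel1 ∩ Rel2 → Rel1. The join is lossless.

Yes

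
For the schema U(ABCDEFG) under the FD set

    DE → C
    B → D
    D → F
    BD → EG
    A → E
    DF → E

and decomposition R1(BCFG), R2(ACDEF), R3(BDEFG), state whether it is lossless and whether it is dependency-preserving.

Lossless test (chase): Rows 2 and 3 agree on DE; apply DE→C and equate their C entries. Rows 1 and 3 agree on B; apply B→D and equate their D entries. Rows 1 and 3 agree on BD; apply BD→EG and equate their EG entries. No row becomes fully distinguished — the join is lossy.
Dependency preservation: every FD's attributes lie within a single fragment, so each can be enforced locally — preserved.

lossy but dependency-preserving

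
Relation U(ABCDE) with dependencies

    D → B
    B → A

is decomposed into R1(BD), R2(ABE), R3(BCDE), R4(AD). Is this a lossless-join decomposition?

Yes

Chase test. Columns are ABCDE; row i has aⱼ where attribute j ∈ Ri, else bᵢⱼ.
Initial tableau (one row per fragment):
  row 1: b11 a2 b13 a4 b15
  row 2: a1 a2 b23 b24 a5
  row 3: b31 a2 a3 a4 a5
  row 4: a1 b42 b43 a4 b45
Rows 1 and 4 agree on D; apply D→B and equate their B entries.
Rows 1 and 2 agree on B; apply B→A and equate their A entries.
Rows 1 and 3 agree on B; apply B→A and equate their A entries.
Row 3 is now all distinguished symbols — the join is lossless.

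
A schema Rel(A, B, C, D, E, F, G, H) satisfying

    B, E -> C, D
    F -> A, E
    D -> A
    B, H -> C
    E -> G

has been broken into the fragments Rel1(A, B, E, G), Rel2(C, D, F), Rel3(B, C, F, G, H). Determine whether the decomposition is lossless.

Chase test. Columns are A, B, C, D, E, F, G, H; row i has aⱼ where attribute j ∈ Reli, else bᵢⱼ.
Initial tableau (one row per fragment):
  row 1: a1 a2 b13 b14 a5 b16 a7 b18
  row 2: b21 b22 a3 a4 b25 a6 b27 b28
  row 3: b31 a2 a3 b34 b35 a6 a7 a8
Rows 2 and 3 agree on F; apply F→A, E and equate their A, E entries.
Rows 2 and 3 agree on E; apply E→G and equate their G entries.
No row becomes fully distinguished — the join is lossy.

No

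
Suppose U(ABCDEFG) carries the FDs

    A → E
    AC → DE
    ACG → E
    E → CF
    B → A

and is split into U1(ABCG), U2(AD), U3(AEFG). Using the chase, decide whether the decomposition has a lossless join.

Yes

Chase test. Columns are ABCDEFG; row i has aⱼ where attribute j ∈ Ui, else bᵢⱼ.
Initial tableau (one row per fragment):
  row 1: a1 a2 a3 b14 b15 b16 a7
  row 2: a1 b22 b23 a4 b25 b26 b27
  row 3: a1 b32 b33 b34 a5 a6 a7
Rows 1 and 2 agree on A; apply A→E and equate their E entries.
Rows 1 and 3 agree on A; apply A→E and equate their E entries.
Rows 1 and 2 agree on E; apply E→CF and equate their CF entries.
Rows 1 and 3 agree on E; apply E→CF and equate their CF entries.
Rows 1 and 2 agree on AC; apply AC→DE and equate their DE entries.
Rows 1 and 3 agree on AC; apply AC→DE and equate their DE entries.
Row 1 is now all distinguished symbols — the join is lossless.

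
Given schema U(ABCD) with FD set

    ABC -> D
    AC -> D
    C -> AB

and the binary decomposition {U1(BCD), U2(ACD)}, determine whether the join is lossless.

Common attributes: U1 ∩ U2 = {CD}.
Closure of {CD}: C → AB applies, adding AB. So (CD)⁺ = {ABCD}.
This closure contains every attribute of U1, so U1 ∩ U2 → U1. The join is lossless.

Yes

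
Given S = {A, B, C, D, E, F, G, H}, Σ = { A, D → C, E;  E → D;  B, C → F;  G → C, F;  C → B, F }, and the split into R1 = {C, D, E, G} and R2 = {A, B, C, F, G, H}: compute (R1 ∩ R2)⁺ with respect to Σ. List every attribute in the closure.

R1 ∩ R2 = {C, G}.
G → C, F applies, adding F
C → B, F applies, adding B
Closure: {B, C, F, G}.

B, C, F, G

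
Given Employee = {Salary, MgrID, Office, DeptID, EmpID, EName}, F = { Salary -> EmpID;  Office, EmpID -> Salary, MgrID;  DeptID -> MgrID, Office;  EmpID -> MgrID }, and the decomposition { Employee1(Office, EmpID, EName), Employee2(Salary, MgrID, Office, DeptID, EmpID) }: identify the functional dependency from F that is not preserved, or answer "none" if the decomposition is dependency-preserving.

Salary → EmpID lies within Employee2.
Office, EmpID → Salary, MgrID lies within Employee2.
DeptID → MgrID, Office lies within Employee2.
EmpID → MgrID lies within Employee2.
Every dependency is enforceable on the fragments, so the decomposition is dependency-preserving.

none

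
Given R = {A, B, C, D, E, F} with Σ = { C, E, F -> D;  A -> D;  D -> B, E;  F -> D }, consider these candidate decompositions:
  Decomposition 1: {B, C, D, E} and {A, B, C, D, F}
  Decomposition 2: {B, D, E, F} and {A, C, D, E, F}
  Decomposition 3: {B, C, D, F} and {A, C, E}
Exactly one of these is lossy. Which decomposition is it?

Decomposition 1: common = {B, C, D}, closure = {B, C, D, E} → lossless.
Decomposition 2: common = {D, E, F}, closure = {B, D, E, F} → lossless.
Decomposition 3: common = {C}, closure = {C} → lossy.

Decomposition 3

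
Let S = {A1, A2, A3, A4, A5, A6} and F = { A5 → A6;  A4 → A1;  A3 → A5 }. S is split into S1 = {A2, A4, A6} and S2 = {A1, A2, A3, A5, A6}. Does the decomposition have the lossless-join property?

Common attributes: S1 ∩ S2 = {A2, A6}.
No dependency enlarges {A2, A6}, so (A2, A6)⁺ = {A2, A6}.
The closure contains neither all of S1 = {A2, A4, A6} nor all of S2 = {A1, A2, A3, A5, A6}, so the common attributes are not a superkey of either fragment. The join is lossy.

No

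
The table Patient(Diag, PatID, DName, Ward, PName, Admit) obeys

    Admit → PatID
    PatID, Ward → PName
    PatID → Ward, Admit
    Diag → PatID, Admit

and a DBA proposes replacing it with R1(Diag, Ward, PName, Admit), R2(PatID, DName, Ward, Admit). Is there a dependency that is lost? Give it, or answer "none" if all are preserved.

Admit → PatID lies within R2.
PatID, Ward → PName: restricted closure across fragments reaches PName.
PatID → Ward, Admit lies within R2.
Diag → PatID, Admit: restricted closure across fragments reaches PatID, Admit.
Every dependency is enforceable on the fragments, so the decomposition is dependency-preserving.

none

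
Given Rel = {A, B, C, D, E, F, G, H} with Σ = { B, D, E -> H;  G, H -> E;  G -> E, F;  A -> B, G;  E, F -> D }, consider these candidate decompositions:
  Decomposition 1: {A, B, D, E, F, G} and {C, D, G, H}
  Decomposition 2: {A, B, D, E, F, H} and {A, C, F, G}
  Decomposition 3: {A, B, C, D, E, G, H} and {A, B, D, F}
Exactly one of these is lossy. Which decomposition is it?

Decomposition 1: common = {D, G}, closure = {D, E, F, G} → lossy.
Decomposition 2: common = {A, F}, closure = {A, B, D, E, F, G, H} → lossless.
Decomposition 3: common = {A, B, D}, closure = {A, B, D, E, F, G, H} → lossless.

Decomposition 1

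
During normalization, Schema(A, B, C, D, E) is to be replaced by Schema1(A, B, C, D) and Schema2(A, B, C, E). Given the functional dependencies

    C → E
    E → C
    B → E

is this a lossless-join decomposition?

Common attributes: Schema1 ∩ Schema2 = {A, B, C}.
Closure of {A, B, C}: C → E applies, adding E. So (A, B, C)⁺ = {A, B, C, E}.
This closure contains every attribute of Schema2, so Schema1 ∩ Schema2 → Schema2. The join is lossless.

Yes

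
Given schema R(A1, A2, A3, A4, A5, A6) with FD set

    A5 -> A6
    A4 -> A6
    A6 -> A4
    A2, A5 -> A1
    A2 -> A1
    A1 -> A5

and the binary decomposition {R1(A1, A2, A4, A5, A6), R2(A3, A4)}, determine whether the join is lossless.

No

Common attributes: R1 ∩ R2 = {A4}.
Closure of {A4}: A4 → A6 applies, adding A6. So (A4)⁺ = {A4, A6}.
The closure contains neither all of R1 = {A1, A2, A4, A5, A6} nor all of R2 = {A3, A4}, so the common attributes are not a superkey of either fragment. The join is lossy.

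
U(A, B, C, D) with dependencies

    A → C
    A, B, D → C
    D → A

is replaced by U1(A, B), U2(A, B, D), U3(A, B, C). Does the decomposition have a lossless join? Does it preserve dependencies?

lossless and dependency-preserving

Lossless test (chase): Rows 1 and 2 agree on A; apply A→C and equate their C entries. Rows 1 and 3 agree on A; apply A→C and equate their C entries. Row 2 is now all distinguished symbols — the join is lossless.
Dependency preservation: A, B, D → C is not contained in any single fragment, but the restricted closure of its left-hand side across the fragments still reaches the right-hand side; the remaining FDs each lie inside some fragment. All dependencies are preserved.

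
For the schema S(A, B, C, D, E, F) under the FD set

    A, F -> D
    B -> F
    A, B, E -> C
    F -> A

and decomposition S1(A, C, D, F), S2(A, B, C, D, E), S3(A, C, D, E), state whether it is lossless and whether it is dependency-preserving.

lossy and not dependency-preserving

Lossless test (chase): applying each FD to every pair of rows produces no changes in the tableau, so no row becomes fully distinguished — the join is lossy.
Dependency preservation: the restricted closure of {B} across the fragments never reaches {F}, so B → F cannot be enforced without a join — not preserved.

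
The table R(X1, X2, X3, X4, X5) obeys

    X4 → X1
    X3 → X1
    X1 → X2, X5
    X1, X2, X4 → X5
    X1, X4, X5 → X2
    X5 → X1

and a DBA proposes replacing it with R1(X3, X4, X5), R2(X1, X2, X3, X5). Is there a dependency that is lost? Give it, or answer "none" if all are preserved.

X4 → X1: restricted closure across fragments reaches X1.
X3 → X1 lies within R2.
X1 → X2, X5 lies within R2.
X1, X2, X4 → X5: restricted closure across fragments reaches X5.
X1, X4, X5 → X2: restricted closure across fragments reaches X2.
X5 → X1 lies within R2.
Every dependency is enforceable on the fragments, so the decomposition is dependency-preserving.

none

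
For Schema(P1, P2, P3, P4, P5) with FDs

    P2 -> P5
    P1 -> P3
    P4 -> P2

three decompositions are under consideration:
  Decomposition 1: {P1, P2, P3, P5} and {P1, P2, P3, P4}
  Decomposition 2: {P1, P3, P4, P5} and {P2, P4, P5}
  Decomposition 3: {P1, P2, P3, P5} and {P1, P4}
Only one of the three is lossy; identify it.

Decomposition 1: common = {P1, P2, P3}, closure = {P1, P2, P3, P5} → lossless.
Decomposition 2: common = {P4, P5}, closure = {P2, P4, P5} → lossless.
Decomposition 3: common = {P1}, closure = {P1, P3} → lossy.

Decomposition 3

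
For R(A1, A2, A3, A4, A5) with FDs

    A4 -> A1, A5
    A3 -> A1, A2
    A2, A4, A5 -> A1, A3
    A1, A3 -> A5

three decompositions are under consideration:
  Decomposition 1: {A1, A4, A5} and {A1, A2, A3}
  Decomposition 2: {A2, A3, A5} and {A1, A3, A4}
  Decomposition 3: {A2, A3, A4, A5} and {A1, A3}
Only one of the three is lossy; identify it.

Decomposition 1: common = {A1}, closure = {A1} → lossy.
Decomposition 2: common = {A3}, closure = {A1, A2, A3, A5} → lossless.
Decomposition 3: common = {A3}, closure = {A1, A2, A3, A5} → lossless.

Decomposition 1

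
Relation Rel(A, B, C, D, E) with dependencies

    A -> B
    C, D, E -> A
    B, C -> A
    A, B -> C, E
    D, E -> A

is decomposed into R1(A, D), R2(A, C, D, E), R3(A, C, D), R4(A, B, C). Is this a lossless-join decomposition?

Chase test. Columns are A, B, C, D, E; row i has aⱼ where attribute j ∈ Ri, else bᵢⱼ.
Initial tableau (one row per fragment):
  row 1: a1 b12 b13 a4 b15
  row 2: a1 b22 a3 a4 a5
  row 3: a1 b32 a3 a4 b35
  row 4: a1 a2 a3 b44 b45
Rows 1 and 2 agree on A; apply A→B and equate their B entries.
Rows 1 and 3 agree on A; apply A→B and equate their B entries.
Rows 1 and 4 agree on A; apply A→B and equate their B entries.
Rows 1 and 2 agree on A, B; apply A, B→C, E and equate their C, E entries.
Rows 1 and 3 agree on A, B; apply A, B→C, E and equate their C, E entries.
Rows 1 and 4 agree on A, B; apply A, B→C, E and equate their C, E entries.
Row 1 is now all distinguished symbols — the join is lossless.

Yes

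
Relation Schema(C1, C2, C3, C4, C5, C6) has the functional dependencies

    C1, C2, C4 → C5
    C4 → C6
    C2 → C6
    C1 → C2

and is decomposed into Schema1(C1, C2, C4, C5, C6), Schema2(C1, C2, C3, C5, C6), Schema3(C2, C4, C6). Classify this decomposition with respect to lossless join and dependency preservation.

lossy but dependency-preserving

Lossless test (chase): applying each FD to every pair of rows produces no changes in the tableau, so no row becomes fully distinguished — the join is lossy.
Dependency preservation: every FD's attributes lie within a single fragment, so each can be enforced locally — preserved.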